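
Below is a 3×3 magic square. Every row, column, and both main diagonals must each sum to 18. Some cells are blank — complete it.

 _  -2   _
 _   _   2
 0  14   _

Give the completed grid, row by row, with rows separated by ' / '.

8 -2 12 / 10 6 2 / 0 14 4

Row 3: 0 + 14 + ? = 18, so (3,3) = 4.
Column 2 needs 18; the known cells sum to 12, so (2,2) = 6.
Column 3 must total 18; the given cells sum to 6, so (1,3) = 12.
From main diagonal, 18 − (6 + 4) gives (1,1) = 8.
Row 2 must total 18; the given cells sum to 8, so (2,1) = 10.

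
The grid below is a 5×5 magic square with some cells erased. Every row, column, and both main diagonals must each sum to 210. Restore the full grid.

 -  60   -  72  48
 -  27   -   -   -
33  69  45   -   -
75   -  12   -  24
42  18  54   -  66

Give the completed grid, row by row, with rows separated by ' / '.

9 60 21 72 48 / 51 27 78 39 15 / 33 69 45 6 57 / 75 36 12 63 24 / 42 18 54 30 66

From row 5, 210 − (42 + 18 + 54 + 66) gives (5,4) = 30.
Column 2 needs 210; the known cells sum to 174, so (4,2) = 36.
The remaining cell in anti-diagonal is (2,4) = 210 − 171 = 39.
The remaining cell in row 4 is (4,4) = 210 − 147 = 63.
Column 4 needs 210; the known cells sum to 204, so (3,4) = 6.
Main diagonal: 27 + 45 + 63 + 66 + ? = 210, so (1,1) = 9.
Using row 1: 9 + 60 + 72 + 48 + ? → (1,3) = 210 − 189 = 21.
The remaining cell in row 3 is (3,5) = 210 − 153 = 57.
Column 1: 9 + 33 + 75 + 42 + ? = 210, so (2,1) = 51.
The remaining cell in column 3 is (2,3) = 210 − 132 = 78.
Column 5 needs 210; the known cells sum to 195, so (2,5) = 15.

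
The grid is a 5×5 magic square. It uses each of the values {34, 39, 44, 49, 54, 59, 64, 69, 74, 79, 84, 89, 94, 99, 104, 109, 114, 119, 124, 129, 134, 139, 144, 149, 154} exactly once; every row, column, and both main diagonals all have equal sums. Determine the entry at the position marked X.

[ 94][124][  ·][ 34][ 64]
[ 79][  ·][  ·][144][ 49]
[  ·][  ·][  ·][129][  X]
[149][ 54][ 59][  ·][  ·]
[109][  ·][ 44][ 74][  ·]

134

The 25 entries sum to 2350, so each line sums to 2350/5 = 470.
Row 1 must total 470; the given cells sum to 316, so (1,3) = 154.
Column 1: 94 + 79 + 149 + 109 + ? = 470, so (3,1) = 39.
The remaining cell in column 4 is (4,4) = 470 − 381 = 89.
Using anti-diagonal: 64 + 144 + 54 + 109 + ? → (3,3) = 470 − 371 = 99.
Using row 4: 149 + 54 + 59 + 89 + ? → (4,5) = 470 − 351 = 119.
Column 3 needs 470; the known cells sum to 356, so (2,3) = 114.
Row 2 must total 470; the given cells sum to 386, so (2,2) = 84.
Main diagonal: 94 + 84 + 99 + 89 + ? = 470, so (5,5) = 104.
Row 5 needs 470; the known cells sum to 331, so (5,2) = 139.
From column 2, 470 − (124 + 84 + 54 + 139) gives (3,2) = 69.
Using column 5: 64 + 49 + 119 + 104 + ? → (3,5) = 470 − 336 = 134.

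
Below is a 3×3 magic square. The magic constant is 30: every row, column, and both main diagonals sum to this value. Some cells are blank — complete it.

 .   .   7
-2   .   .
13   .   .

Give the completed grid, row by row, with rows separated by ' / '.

The remaining cell in column 1 is (1,1) = 30 − 11 = 19.
Using anti-diagonal: 7 + 13 + ? → (2,2) = 30 − 20 = 10.
The remaining cell in row 1 is (1,2) = 30 − 26 = 4.
The remaining cell in row 2 is (2,3) = 30 − 8 = 22.
Using column 2: 4 + 10 + ? → (3,2) = 30 − 14 = 16.
Column 3: 7 + 22 + ? = 30, so (3,3) = 1.

19 4 7 / -2 10 22 / 13 16 1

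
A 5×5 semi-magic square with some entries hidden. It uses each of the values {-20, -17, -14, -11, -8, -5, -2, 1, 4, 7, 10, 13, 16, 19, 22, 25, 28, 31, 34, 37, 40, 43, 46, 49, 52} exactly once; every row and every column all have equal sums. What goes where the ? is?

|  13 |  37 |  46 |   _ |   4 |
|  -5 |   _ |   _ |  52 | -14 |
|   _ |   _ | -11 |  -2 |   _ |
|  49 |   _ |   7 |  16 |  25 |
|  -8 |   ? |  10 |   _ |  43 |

The 25 entries sum to 400, so each line sums to 400/5 = 80.
The remaining cell in row 1 is (1,4) = 80 − 100 = -20.
From row 4, 80 − (49 + 7 + 16 + 25) gives (4,2) = -17.
Column 1 needs 80; the known cells sum to 49, so (3,1) = 31.
Using column 3: 46 + (-11) + 7 + 10 + ? → (2,3) = 80 − 52 = 28.
Column 4 must total 80; the given cells sum to 46, so (5,4) = 34.
From column 5, 80 − (4 + (-14) + 25 + 43) gives (3,5) = 22.
From row 2, 80 − (-5 + 28 + 52 + (-14)) gives (2,2) = 19.
Row 3 must total 80; the given cells sum to 40, so (3,2) = 40.
Row 5 needs 80; the known cells sum to 79, so (5,2) = 1.

1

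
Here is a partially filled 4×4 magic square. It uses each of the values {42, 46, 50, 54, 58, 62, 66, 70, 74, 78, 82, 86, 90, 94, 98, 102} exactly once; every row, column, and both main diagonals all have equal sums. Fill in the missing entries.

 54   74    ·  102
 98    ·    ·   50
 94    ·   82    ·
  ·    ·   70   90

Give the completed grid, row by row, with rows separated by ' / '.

54 74 58 102 / 98 62 78 50 / 94 66 82 46 / 42 86 70 90

The 16 entries sum to 1152, so each line sums to 1152/4 = 288.
The remaining cell in row 1 is (1,3) = 288 − 230 = 58.
Column 1 needs 288; the known cells sum to 246, so (4,1) = 42.
Column 3 must total 288; the given cells sum to 210, so (2,3) = 78.
Column 4: 102 + 50 + 90 + ? = 288, so (3,4) = 46.
From main diagonal, 288 − (54 + 82 + 90) gives (2,2) = 62.
From anti-diagonal, 288 − (102 + 78 + 42) gives (3,2) = 66.
Row 4 must total 288; the given cells sum to 202, so (4,2) = 86.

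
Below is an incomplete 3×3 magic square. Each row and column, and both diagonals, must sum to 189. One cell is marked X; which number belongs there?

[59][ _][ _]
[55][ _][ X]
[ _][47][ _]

Column 1: 59 + 55 + ? = 189, so (3,1) = 75.
From row 3, 189 − (75 + 47) gives (3,3) = 67.
Using main diagonal: 59 + 67 + ? → (2,2) = 189 − 126 = 63.
Anti-diagonal must total 189; the given cells sum to 138, so (1,3) = 51.
Row 1: 59 + 51 + ? = 189, so (1,2) = 79.
Using row 2: 55 + 63 + ? → (2,3) = 189 − 118 = 71.

71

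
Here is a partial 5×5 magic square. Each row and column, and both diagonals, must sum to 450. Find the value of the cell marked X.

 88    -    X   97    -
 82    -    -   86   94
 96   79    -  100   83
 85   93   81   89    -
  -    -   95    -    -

Using row 3: 96 + 79 + 100 + 83 + ? → (3,3) = 450 − 358 = 92.
The remaining cell in row 4 is (4,5) = 450 − 348 = 102.
From column 1, 450 − (88 + 82 + 96 + 85) gives (5,1) = 99.
Using column 4: 97 + 86 + 100 + 89 + ? → (5,4) = 450 − 372 = 78.
From anti-diagonal, 450 − (86 + 92 + 93 + 99) gives (1,5) = 80.
Column 5 needs 450; the known cells sum to 359, so (5,5) = 91.
The remaining cell in main diagonal is (2,2) = 450 − 360 = 90.
Row 2 must total 450; the given cells sum to 352, so (2,3) = 98.
Row 5 must total 450; the given cells sum to 363, so (5,2) = 87.
Column 2: 90 + 79 + 93 + 87 + ? = 450, so (1,2) = 101.
Column 3: 98 + 92 + 81 + 95 + ? = 450, so (1,3) = 84.

84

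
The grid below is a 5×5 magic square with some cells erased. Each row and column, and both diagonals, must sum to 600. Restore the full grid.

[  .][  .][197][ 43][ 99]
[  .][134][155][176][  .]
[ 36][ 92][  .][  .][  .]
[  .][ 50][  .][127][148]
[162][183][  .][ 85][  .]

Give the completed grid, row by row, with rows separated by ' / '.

120 141 197 43 99 / 78 134 155 176 57 / 36 92 113 169 190 / 204 50 71 127 148 / 162 183 64 85 106

From column 2, 600 − (134 + 92 + 50 + 183) gives (1,2) = 141.
From column 4, 600 − (43 + 176 + 127 + 85) gives (3,4) = 169.
The remaining cell in anti-diagonal is (3,3) = 600 − 487 = 113.
From row 1, 600 − (141 + 197 + 43 + 99) gives (1,1) = 120.
Row 3 needs 600; the known cells sum to 410, so (3,5) = 190.
Using main diagonal: 120 + 134 + 113 + 127 + ? → (5,5) = 600 − 494 = 106.
From row 5, 600 − (162 + 183 + 85 + 106) gives (5,3) = 64.
From column 3, 600 − (197 + 155 + 113 + 64) gives (4,3) = 71.
Column 5: 99 + 190 + 148 + 106 + ? = 600, so (2,5) = 57.
Row 2 needs 600; the known cells sum to 522, so (2,1) = 78.
Using row 4: 50 + 71 + 127 + 148 + ? → (4,1) = 600 − 396 = 204.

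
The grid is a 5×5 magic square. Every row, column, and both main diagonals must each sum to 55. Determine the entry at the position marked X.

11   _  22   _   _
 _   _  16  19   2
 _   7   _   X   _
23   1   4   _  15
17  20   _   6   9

18

From row 4, 55 − (23 + 1 + 4 + 15) gives (4,4) = 12.
Row 5 needs 55; the known cells sum to 52, so (5,3) = 3.
From column 3, 55 − (22 + 16 + 4 + 3) gives (3,3) = 10.
Main diagonal must total 55; the given cells sum to 42, so (2,2) = 13.
Anti-diagonal must total 55; the given cells sum to 47, so (1,5) = 8.
From row 2, 55 − (13 + 16 + 19 + 2) gives (2,1) = 5.
The remaining cell in column 1 is (3,1) = 55 − 56 = -1.
Using column 2: 13 + 7 + 1 + 20 + ? → (1,2) = 55 − 41 = 14.
Column 5 must total 55; the given cells sum to 34, so (3,5) = 21.
Using row 1: 11 + 14 + 22 + 8 + ? → (1,4) = 55 − 55 = 0.
Row 3 must total 55; the given cells sum to 37, so (3,4) = 18.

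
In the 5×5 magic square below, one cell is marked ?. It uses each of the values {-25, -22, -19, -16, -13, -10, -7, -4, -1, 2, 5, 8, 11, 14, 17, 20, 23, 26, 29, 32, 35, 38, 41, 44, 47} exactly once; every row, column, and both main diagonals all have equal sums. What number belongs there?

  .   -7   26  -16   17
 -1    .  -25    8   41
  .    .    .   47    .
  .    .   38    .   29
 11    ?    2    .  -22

44

The 25 entries sum to 275, so each line sums to 275/5 = 55.
Using row 1: -7 + 26 + (-16) + 17 + ? → (1,1) = 55 − 20 = 35.
Row 2: -1 + (-25) + 8 + 41 + ? = 55, so (2,2) = 32.
Column 3: 26 + (-25) + 38 + 2 + ? = 55, so (3,3) = 14.
Column 5 must total 55; the given cells sum to 65, so (3,5) = -10.
Main diagonal needs 55; the known cells sum to 59, so (4,4) = -4.
The remaining cell in anti-diagonal is (4,2) = 55 − 50 = 5.
Row 4 needs 55; the known cells sum to 68, so (4,1) = -13.
The remaining cell in column 1 is (3,1) = 55 − 32 = 23.
The remaining cell in column 4 is (5,4) = 55 − 35 = 20.
Row 3 needs 55; the known cells sum to 74, so (3,2) = -19.
From row 5, 55 − (11 + 2 + 20 + (-22)) gives (5,2) = 44.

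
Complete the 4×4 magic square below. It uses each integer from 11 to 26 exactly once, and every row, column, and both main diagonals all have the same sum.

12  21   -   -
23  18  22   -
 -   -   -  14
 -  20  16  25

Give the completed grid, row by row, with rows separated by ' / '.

The entries are 11 through 26, which sum to 296, so each line sums to 296/4 = 74.
Row 2: 23 + 18 + 22 + ? = 74, so (2,4) = 11.
Row 4: 20 + 16 + 25 + ? = 74, so (4,1) = 13.
Column 1: 12 + 23 + 13 + ? = 74, so (3,1) = 26.
Column 2 must total 74; the given cells sum to 59, so (3,2) = 15.
Column 4 needs 74; the known cells sum to 50, so (1,4) = 24.
The remaining cell in main diagonal is (3,3) = 74 − 55 = 19.
Using row 1: 12 + 21 + 24 + ? → (1,3) = 74 − 57 = 17.

12 21 17 24 / 23 18 22 11 / 26 15 19 14 / 13 20 16 25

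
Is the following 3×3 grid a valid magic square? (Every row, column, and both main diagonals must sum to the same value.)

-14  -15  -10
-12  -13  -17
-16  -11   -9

No — row 2 sums to -42 but row 3 sums to -36.

Row 1: -14 + (-15) + (-10) = -39.
Row 2: -12 + (-13) + (-17) = -42.
Row 3: -16 + (-11) + (-9) = -36.
Column 1: -14 + (-12) + (-16) = -42.
Column 2: -15 + (-13) + (-11) = -39.
Column 3: -10 + (-17) + (-9) = -36.
Main diagonal: -14 + (-13) + (-9) = -36.
Anti-diagonal: -10 + (-13) + (-16) = -39.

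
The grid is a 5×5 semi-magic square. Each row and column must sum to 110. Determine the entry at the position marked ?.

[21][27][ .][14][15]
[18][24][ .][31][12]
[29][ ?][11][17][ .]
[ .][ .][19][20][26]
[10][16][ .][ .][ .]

30

Row 1 must total 110; the given cells sum to 77, so (1,3) = 33.
Row 2: 18 + 24 + 31 + 12 + ? = 110, so (2,3) = 25.
From column 1, 110 − (21 + 18 + 29 + 10) gives (4,1) = 32.
The remaining cell in column 3 is (5,3) = 110 − 88 = 22.
Column 4 needs 110; the known cells sum to 82, so (5,4) = 28.
From row 4, 110 − (32 + 19 + 20 + 26) gives (4,2) = 13.
Row 5: 10 + 16 + 22 + 28 + ? = 110, so (5,5) = 34.
Column 2 needs 110; the known cells sum to 80, so (3,2) = 30.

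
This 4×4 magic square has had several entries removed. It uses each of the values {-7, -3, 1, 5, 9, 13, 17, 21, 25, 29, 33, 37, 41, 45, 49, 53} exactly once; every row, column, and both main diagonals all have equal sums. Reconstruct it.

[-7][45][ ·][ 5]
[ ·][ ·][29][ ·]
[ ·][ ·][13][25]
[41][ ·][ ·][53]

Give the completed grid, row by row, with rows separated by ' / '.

The 16 entries sum to 368, so each line sums to 368/4 = 92.
Row 1: -7 + 45 + 5 + ? = 92, so (1,3) = 49.
From column 3, 92 − (49 + 29 + 13) gives (4,3) = 1.
The remaining cell in column 4 is (2,4) = 92 − 83 = 9.
Main diagonal: -7 + 13 + 53 + ? = 92, so (2,2) = 33.
Anti-diagonal must total 92; the given cells sum to 75, so (3,2) = 17.
Row 2 needs 92; the known cells sum to 71, so (2,1) = 21.
The remaining cell in row 3 is (3,1) = 92 − 55 = 37.
Using row 4: 41 + 1 + 53 + ? → (4,2) = 92 − 95 = -3.

-7 45 49 5 / 21 33 29 9 / 37 17 13 25 / 41 -3 1 53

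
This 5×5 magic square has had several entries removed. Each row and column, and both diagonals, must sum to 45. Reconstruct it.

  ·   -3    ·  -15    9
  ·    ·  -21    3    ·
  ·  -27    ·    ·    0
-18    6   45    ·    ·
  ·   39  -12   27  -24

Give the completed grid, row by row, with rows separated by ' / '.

33 -3 21 -15 9 / -9 30 -21 3 42 / 24 -27 12 36 0 / -18 6 45 -6 18 / 15 39 -12 27 -24

From row 5, 45 − (39 + (-12) + 27 + (-24)) gives (5,1) = 15.
Column 2: -3 + (-27) + 6 + 39 + ? = 45, so (2,2) = 30.
Anti-diagonal needs 45; the known cells sum to 33, so (3,3) = 12.
Column 3 needs 45; the known cells sum to 24, so (1,3) = 21.
The remaining cell in row 1 is (1,1) = 45 − 12 = 33.
Main diagonal must total 45; the given cells sum to 51, so (4,4) = -6.
Row 4: -18 + 6 + 45 + (-6) + ? = 45, so (4,5) = 18.
The remaining cell in column 4 is (3,4) = 45 − 9 = 36.
The remaining cell in column 5 is (2,5) = 45 − 3 = 42.
Using row 2: 30 + (-21) + 3 + 42 + ? → (2,1) = 45 − 54 = -9.
Row 3 must total 45; the given cells sum to 21, so (3,1) = 24.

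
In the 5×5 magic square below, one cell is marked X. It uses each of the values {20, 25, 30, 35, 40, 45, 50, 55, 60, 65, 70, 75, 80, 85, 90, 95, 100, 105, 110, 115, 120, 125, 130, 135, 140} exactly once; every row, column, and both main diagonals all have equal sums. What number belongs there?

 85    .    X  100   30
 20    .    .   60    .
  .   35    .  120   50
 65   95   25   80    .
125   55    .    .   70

The 25 entries sum to 2000, so each line sums to 2000/5 = 400.
Row 4 needs 400; the known cells sum to 265, so (4,5) = 135.
The remaining cell in column 1 is (3,1) = 400 − 295 = 105.
From column 4, 400 − (100 + 60 + 120 + 80) gives (5,4) = 40.
Column 5 needs 400; the known cells sum to 285, so (2,5) = 115.
From anti-diagonal, 400 − (30 + 60 + 95 + 125) gives (3,3) = 90.
Row 5 needs 400; the known cells sum to 290, so (5,3) = 110.
Main diagonal: 85 + 90 + 80 + 70 + ? = 400, so (2,2) = 75.
Row 2 needs 400; the known cells sum to 270, so (2,3) = 130.
Column 2 needs 400; the known cells sum to 260, so (1,2) = 140.
Using column 3: 130 + 90 + 25 + 110 + ? → (1,3) = 400 − 355 = 45.

45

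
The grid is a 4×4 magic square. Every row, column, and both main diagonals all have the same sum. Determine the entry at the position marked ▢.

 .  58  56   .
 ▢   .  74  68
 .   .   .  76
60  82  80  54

62

Row 4 is complete and sums to 276; that is the magic constant.
From column 3, 276 − (56 + 74 + 80) gives (3,3) = 66.
The remaining cell in column 4 is (1,4) = 276 − 198 = 78.
Anti-diagonal needs 276; the known cells sum to 212, so (3,2) = 64.
Using row 1: 58 + 56 + 78 + ? → (1,1) = 276 − 192 = 84.
Using row 3: 64 + 66 + 76 + ? → (3,1) = 276 − 206 = 70.
Column 1 needs 276; the known cells sum to 214, so (2,1) = 62.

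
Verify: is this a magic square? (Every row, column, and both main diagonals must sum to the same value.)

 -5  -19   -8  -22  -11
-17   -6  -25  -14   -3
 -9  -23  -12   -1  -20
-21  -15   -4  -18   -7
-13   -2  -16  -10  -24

Yes

Row 1: -5 + (-19) + (-8) + (-22) + (-11) = -65.
Row 2: -17 + (-6) + (-25) + (-14) + (-3) = -65.
Row 3: -9 + (-23) + (-12) + (-1) + (-20) = -65.
Row 4: -21 + (-15) + (-4) + (-18) + (-7) = -65.
Row 5: -13 + (-2) + (-16) + (-10) + (-24) = -65.
Column 1: -5 + (-17) + (-9) + (-21) + (-13) = -65.
Column 2: -19 + (-6) + (-23) + (-15) + (-2) = -65.
Column 3: -8 + (-25) + (-12) + (-4) + (-16) = -65.
Column 4: -22 + (-14) + (-1) + (-18) + (-10) = -65.
Column 5: -11 + (-3) + (-20) + (-7) + (-24) = -65.
Main diagonal: -5 + (-6) + (-12) + (-18) + (-24) = -65.
Anti-diagonal: -11 + (-14) + (-12) + (-15) + (-13) = -65.
All lines sum to -65.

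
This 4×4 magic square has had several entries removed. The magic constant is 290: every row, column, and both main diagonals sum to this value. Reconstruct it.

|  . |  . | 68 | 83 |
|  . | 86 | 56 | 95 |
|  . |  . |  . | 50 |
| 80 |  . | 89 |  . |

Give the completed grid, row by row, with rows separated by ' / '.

The remaining cell in row 2 is (2,1) = 290 − 237 = 53.
The remaining cell in column 3 is (3,3) = 290 − 213 = 77.
Column 4 must total 290; the given cells sum to 228, so (4,4) = 62.
Main diagonal: 86 + 77 + 62 + ? = 290, so (1,1) = 65.
Using anti-diagonal: 83 + 56 + 80 + ? → (3,2) = 290 − 219 = 71.
Using row 1: 65 + 68 + 83 + ? → (1,2) = 290 − 216 = 74.
From row 3, 290 − (71 + 77 + 50) gives (3,1) = 92.
The remaining cell in row 4 is (4,2) = 290 − 231 = 59.

65 74 68 83 / 53 86 56 95 / 92 71 77 50 / 80 59 89 62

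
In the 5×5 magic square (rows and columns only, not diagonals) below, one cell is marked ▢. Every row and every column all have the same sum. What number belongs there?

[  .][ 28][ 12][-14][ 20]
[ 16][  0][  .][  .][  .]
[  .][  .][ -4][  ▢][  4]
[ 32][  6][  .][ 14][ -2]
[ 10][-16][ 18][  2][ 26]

Row 5 is complete and sums to 40; that is the magic constant.
Using row 1: 28 + 12 + (-14) + 20 + ? → (1,1) = 40 − 46 = -6.
Row 4: 32 + 6 + 14 + (-2) + ? = 40, so (4,3) = -10.
Using column 1: -6 + 16 + 32 + 10 + ? → (3,1) = 40 − 52 = -12.
Column 2 must total 40; the given cells sum to 18, so (3,2) = 22.
Column 3 must total 40; the given cells sum to 16, so (2,3) = 24.
From column 5, 40 − (20 + 4 + (-2) + 26) gives (2,5) = -8.
The remaining cell in row 2 is (2,4) = 40 − 32 = 8.
Row 3 needs 40; the known cells sum to 10, so (3,4) = 30.

30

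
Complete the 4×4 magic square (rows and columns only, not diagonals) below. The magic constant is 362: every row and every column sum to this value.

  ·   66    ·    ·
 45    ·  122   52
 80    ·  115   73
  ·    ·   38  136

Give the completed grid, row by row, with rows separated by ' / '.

108 66 87 101 / 45 143 122 52 / 80 94 115 73 / 129 59 38 136

The remaining cell in row 2 is (2,2) = 362 − 219 = 143.
Row 3 needs 362; the known cells sum to 268, so (3,2) = 94.
Column 2 needs 362; the known cells sum to 303, so (4,2) = 59.
The remaining cell in column 3 is (1,3) = 362 − 275 = 87.
Using column 4: 52 + 73 + 136 + ? → (1,4) = 362 − 261 = 101.
Row 1 must total 362; the given cells sum to 254, so (1,1) = 108.
Row 4 must total 362; the given cells sum to 233, so (4,1) = 129.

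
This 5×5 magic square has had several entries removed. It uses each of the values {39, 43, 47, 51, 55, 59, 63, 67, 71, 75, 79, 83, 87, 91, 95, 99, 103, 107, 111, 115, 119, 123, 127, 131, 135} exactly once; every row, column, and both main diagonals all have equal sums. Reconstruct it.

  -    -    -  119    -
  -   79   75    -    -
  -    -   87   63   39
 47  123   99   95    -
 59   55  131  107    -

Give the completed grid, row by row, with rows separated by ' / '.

91 67 43 119 115 / 103 79 75 51 127 / 135 111 87 63 39 / 47 123 99 95 71 / 59 55 131 107 83

The 25 entries sum to 2175, so each line sums to 2175/5 = 435.
From row 4, 435 − (47 + 123 + 99 + 95) gives (4,5) = 71.
Row 5: 59 + 55 + 131 + 107 + ? = 435, so (5,5) = 83.
Using column 3: 75 + 87 + 99 + 131 + ? → (1,3) = 435 − 392 = 43.
Using column 4: 119 + 63 + 95 + 107 + ? → (2,4) = 435 − 384 = 51.
Main diagonal: 79 + 87 + 95 + 83 + ? = 435, so (1,1) = 91.
The remaining cell in anti-diagonal is (1,5) = 435 − 320 = 115.
The remaining cell in row 1 is (1,2) = 435 − 368 = 67.
Column 2: 67 + 79 + 123 + 55 + ? = 435, so (3,2) = 111.
Column 5: 115 + 39 + 71 + 83 + ? = 435, so (2,5) = 127.
From row 2, 435 − (79 + 75 + 51 + 127) gives (2,1) = 103.
Row 3 must total 435; the given cells sum to 300, so (3,1) = 135.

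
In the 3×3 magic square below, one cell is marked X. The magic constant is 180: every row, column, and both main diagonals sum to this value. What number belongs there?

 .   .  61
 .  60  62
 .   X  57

64

Using row 2: 60 + 62 + ? → (2,1) = 180 − 122 = 58.
Main diagonal must total 180; the given cells sum to 117, so (1,1) = 63.
Anti-diagonal needs 180; the known cells sum to 121, so (3,1) = 59.
The remaining cell in row 1 is (1,2) = 180 − 124 = 56.
From row 3, 180 − (59 + 57) gives (3,2) = 64.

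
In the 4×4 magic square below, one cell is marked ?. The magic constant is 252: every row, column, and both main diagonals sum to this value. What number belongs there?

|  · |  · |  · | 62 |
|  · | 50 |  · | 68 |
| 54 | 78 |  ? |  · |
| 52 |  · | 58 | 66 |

Row 4: 52 + 58 + 66 + ? = 252, so (4,2) = 76.
Using column 2: 50 + 78 + 76 + ? → (1,2) = 252 − 204 = 48.
Column 4 needs 252; the known cells sum to 196, so (3,4) = 56.
Anti-diagonal: 62 + 78 + 52 + ? = 252, so (2,3) = 60.
From row 2, 252 − (50 + 60 + 68) gives (2,1) = 74.
From row 3, 252 − (54 + 78 + 56) gives (3,3) = 64.

64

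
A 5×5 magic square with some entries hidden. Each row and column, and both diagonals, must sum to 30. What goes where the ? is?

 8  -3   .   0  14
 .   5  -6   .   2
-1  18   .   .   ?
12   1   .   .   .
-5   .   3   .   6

Row 1 must total 30; the given cells sum to 19, so (1,3) = 11.
Column 1 must total 30; the given cells sum to 14, so (2,1) = 16.
Column 2 must total 30; the given cells sum to 21, so (5,2) = 9.
Row 2 needs 30; the known cells sum to 17, so (2,4) = 13.
Row 5 needs 30; the known cells sum to 13, so (5,4) = 17.
Anti-diagonal needs 30; the known cells sum to 23, so (3,3) = 7.
The remaining cell in column 3 is (4,3) = 30 − 15 = 15.
From main diagonal, 30 − (8 + 5 + 7 + 6) gives (4,4) = 4.
Row 4 needs 30; the known cells sum to 32, so (4,5) = -2.
From column 4, 30 − (0 + 13 + 4 + 17) gives (3,4) = -4.
Using column 5: 14 + 2 + (-2) + 6 + ? → (3,5) = 30 − 20 = 10.

10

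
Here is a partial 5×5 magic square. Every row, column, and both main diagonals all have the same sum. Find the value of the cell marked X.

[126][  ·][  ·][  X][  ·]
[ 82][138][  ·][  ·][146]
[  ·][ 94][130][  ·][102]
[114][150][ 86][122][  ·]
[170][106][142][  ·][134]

154

Main diagonal is complete and sums to 650; that is the magic constant.
Row 4 must total 650; the given cells sum to 472, so (4,5) = 178.
From row 5, 650 − (170 + 106 + 142 + 134) gives (5,4) = 98.
Using column 1: 126 + 82 + 114 + 170 + ? → (3,1) = 650 − 492 = 158.
From column 2, 650 − (138 + 94 + 150 + 106) gives (1,2) = 162.
Column 5 needs 650; the known cells sum to 560, so (1,5) = 90.
Using anti-diagonal: 90 + 130 + 150 + 170 + ? → (2,4) = 650 − 540 = 110.
Row 2: 82 + 138 + 110 + 146 + ? = 650, so (2,3) = 174.
Row 3 must total 650; the given cells sum to 484, so (3,4) = 166.
The remaining cell in column 3 is (1,3) = 650 − 532 = 118.
Column 4: 110 + 166 + 122 + 98 + ? = 650, so (1,4) = 154.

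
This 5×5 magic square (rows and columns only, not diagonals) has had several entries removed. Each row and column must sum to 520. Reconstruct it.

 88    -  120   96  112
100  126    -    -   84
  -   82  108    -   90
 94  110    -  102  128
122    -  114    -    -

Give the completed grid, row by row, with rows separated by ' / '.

88 104 120 96 112 / 100 126 92 118 84 / 116 82 108 124 90 / 94 110 86 102 128 / 122 98 114 80 106

From row 1, 520 − (88 + 120 + 96 + 112) gives (1,2) = 104.
The remaining cell in row 4 is (4,3) = 520 − 434 = 86.
From column 1, 520 − (88 + 100 + 94 + 122) gives (3,1) = 116.
The remaining cell in column 2 is (5,2) = 520 − 422 = 98.
From column 3, 520 − (120 + 108 + 86 + 114) gives (2,3) = 92.
From column 5, 520 − (112 + 84 + 90 + 128) gives (5,5) = 106.
Row 2 must total 520; the given cells sum to 402, so (2,4) = 118.
Row 3 must total 520; the given cells sum to 396, so (3,4) = 124.
Using row 5: 122 + 98 + 114 + 106 + ? → (5,4) = 520 − 440 = 80.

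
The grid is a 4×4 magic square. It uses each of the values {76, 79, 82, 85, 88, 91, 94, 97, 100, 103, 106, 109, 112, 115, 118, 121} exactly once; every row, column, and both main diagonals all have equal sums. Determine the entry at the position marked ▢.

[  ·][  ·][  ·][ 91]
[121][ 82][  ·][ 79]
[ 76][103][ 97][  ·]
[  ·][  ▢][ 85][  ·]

The 16 entries sum to 1576, so each line sums to 1576/4 = 394.
From row 2, 394 − (121 + 82 + 79) gives (2,3) = 112.
From row 3, 394 − (76 + 103 + 97) gives (3,4) = 118.
Using column 3: 112 + 97 + 85 + ? → (1,3) = 394 − 294 = 100.
From column 4, 394 − (91 + 79 + 118) gives (4,4) = 106.
The remaining cell in main diagonal is (1,1) = 394 − 285 = 109.
Anti-diagonal must total 394; the given cells sum to 306, so (4,1) = 88.
The remaining cell in row 1 is (1,2) = 394 − 300 = 94.
Row 4 must total 394; the given cells sum to 279, so (4,2) = 115.

115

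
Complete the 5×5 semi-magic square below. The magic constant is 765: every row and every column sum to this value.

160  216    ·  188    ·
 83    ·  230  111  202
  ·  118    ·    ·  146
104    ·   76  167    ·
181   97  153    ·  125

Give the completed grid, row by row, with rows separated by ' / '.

From row 2, 765 − (83 + 230 + 111 + 202) gives (2,2) = 139.
Using row 5: 181 + 97 + 153 + 125 + ? → (5,4) = 765 − 556 = 209.
Column 1 needs 765; the known cells sum to 528, so (3,1) = 237.
Using column 2: 216 + 139 + 118 + 97 + ? → (4,2) = 765 − 570 = 195.
Column 4 needs 765; the known cells sum to 675, so (3,4) = 90.
Using row 3: 237 + 118 + 90 + 146 + ? → (3,3) = 765 − 591 = 174.
From row 4, 765 − (104 + 195 + 76 + 167) gives (4,5) = 223.
From column 3, 765 − (230 + 174 + 76 + 153) gives (1,3) = 132.
The remaining cell in column 5 is (1,5) = 765 − 696 = 69.

160 216 132 188 69 / 83 139 230 111 202 / 237 118 174 90 146 / 104 195 76 167 223 / 181 97 153 209 125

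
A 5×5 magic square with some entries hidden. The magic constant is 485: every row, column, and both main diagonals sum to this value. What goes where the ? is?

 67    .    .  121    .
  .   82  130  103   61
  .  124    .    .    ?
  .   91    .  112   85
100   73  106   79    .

From row 2, 485 − (82 + 130 + 103 + 61) gives (2,1) = 109.
The remaining cell in row 5 is (5,5) = 485 − 358 = 127.
The remaining cell in column 2 is (1,2) = 485 − 370 = 115.
Column 4: 121 + 103 + 112 + 79 + ? = 485, so (3,4) = 70.
Main diagonal: 67 + 82 + 112 + 127 + ? = 485, so (3,3) = 97.
The remaining cell in anti-diagonal is (1,5) = 485 − 391 = 94.
Using row 1: 67 + 115 + 121 + 94 + ? → (1,3) = 485 − 397 = 88.
Using column 3: 88 + 130 + 97 + 106 + ? → (4,3) = 485 − 421 = 64.
Column 5 must total 485; the given cells sum to 367, so (3,5) = 118.

118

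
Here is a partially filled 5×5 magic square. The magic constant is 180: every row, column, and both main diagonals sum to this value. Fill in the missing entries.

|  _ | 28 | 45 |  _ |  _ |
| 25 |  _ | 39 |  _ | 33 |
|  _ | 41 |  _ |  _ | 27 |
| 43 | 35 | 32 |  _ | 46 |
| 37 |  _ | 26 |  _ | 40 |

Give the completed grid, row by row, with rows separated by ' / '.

From row 4, 180 − (43 + 35 + 32 + 46) gives (4,4) = 24.
Column 3 needs 180; the known cells sum to 142, so (3,3) = 38.
The remaining cell in column 5 is (1,5) = 180 − 146 = 34.
From anti-diagonal, 180 − (34 + 38 + 35 + 37) gives (2,4) = 36.
Using row 2: 25 + 39 + 36 + 33 + ? → (2,2) = 180 − 133 = 47.
Column 2 must total 180; the given cells sum to 151, so (5,2) = 29.
Main diagonal needs 180; the known cells sum to 149, so (1,1) = 31.
From row 1, 180 − (31 + 28 + 45 + 34) gives (1,4) = 42.
Row 5 needs 180; the known cells sum to 132, so (5,4) = 48.
Column 1: 31 + 25 + 43 + 37 + ? = 180, so (3,1) = 44.
The remaining cell in column 4 is (3,4) = 180 − 150 = 30.

31 28 45 42 34 / 25 47 39 36 33 / 44 41 38 30 27 / 43 35 32 24 46 / 37 29 26 48 40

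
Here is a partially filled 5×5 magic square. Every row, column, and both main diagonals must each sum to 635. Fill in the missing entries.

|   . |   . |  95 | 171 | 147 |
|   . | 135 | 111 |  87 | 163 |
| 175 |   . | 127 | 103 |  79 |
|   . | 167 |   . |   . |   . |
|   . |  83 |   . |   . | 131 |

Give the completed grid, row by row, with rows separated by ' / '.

123 99 95 171 147 / 139 135 111 87 163 / 175 151 127 103 79 / 91 167 143 119 115 / 107 83 159 155 131

Row 2 needs 635; the known cells sum to 496, so (2,1) = 139.
Row 3: 175 + 127 + 103 + 79 + ? = 635, so (3,2) = 151.
Column 2: 135 + 151 + 167 + 83 + ? = 635, so (1,2) = 99.
From column 5, 635 − (147 + 163 + 79 + 131) gives (4,5) = 115.
Anti-diagonal needs 635; the known cells sum to 528, so (5,1) = 107.
Using row 1: 99 + 95 + 171 + 147 + ? → (1,1) = 635 − 512 = 123.
Column 1: 123 + 139 + 175 + 107 + ? = 635, so (4,1) = 91.
The remaining cell in main diagonal is (4,4) = 635 − 516 = 119.
Using row 4: 91 + 167 + 119 + 115 + ? → (4,3) = 635 − 492 = 143.
Column 3 must total 635; the given cells sum to 476, so (5,3) = 159.
From column 4, 635 − (171 + 87 + 103 + 119) gives (5,4) = 155.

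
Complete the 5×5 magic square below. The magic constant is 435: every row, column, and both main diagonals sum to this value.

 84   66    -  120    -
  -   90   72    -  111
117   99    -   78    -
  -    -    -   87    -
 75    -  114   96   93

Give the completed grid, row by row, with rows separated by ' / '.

Using row 5: 75 + 114 + 96 + 93 + ? → (5,2) = 435 − 378 = 57.
Using column 2: 66 + 90 + 99 + 57 + ? → (4,2) = 435 − 312 = 123.
From column 4, 435 − (120 + 78 + 87 + 96) gives (2,4) = 54.
From main diagonal, 435 − (84 + 90 + 87 + 93) gives (3,3) = 81.
Using anti-diagonal: 54 + 81 + 123 + 75 + ? → (1,5) = 435 − 333 = 102.
From row 1, 435 − (84 + 66 + 120 + 102) gives (1,3) = 63.
Row 2 needs 435; the known cells sum to 327, so (2,1) = 108.
Row 3: 117 + 99 + 81 + 78 + ? = 435, so (3,5) = 60.
Using column 1: 84 + 108 + 117 + 75 + ? → (4,1) = 435 − 384 = 51.
Column 3 must total 435; the given cells sum to 330, so (4,3) = 105.
From column 5, 435 − (102 + 111 + 60 + 93) gives (4,5) = 69.

84 66 63 120 102 / 108 90 72 54 111 / 117 99 81 78 60 / 51 123 105 87 69 / 75 57 114 96 93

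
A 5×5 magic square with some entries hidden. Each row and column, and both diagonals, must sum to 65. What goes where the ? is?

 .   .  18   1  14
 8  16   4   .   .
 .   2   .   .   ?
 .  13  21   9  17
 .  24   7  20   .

From row 4, 65 − (13 + 21 + 9 + 17) gives (4,1) = 5.
From column 2, 65 − (16 + 2 + 13 + 24) gives (1,2) = 10.
Column 3: 18 + 4 + 21 + 7 + ? = 65, so (3,3) = 15.
Using row 1: 10 + 18 + 1 + 14 + ? → (1,1) = 65 − 43 = 22.
The remaining cell in main diagonal is (5,5) = 65 − 62 = 3.
Row 5 must total 65; the given cells sum to 54, so (5,1) = 11.
Column 1 must total 65; the given cells sum to 46, so (3,1) = 19.
Anti-diagonal must total 65; the given cells sum to 53, so (2,4) = 12.
Row 2: 8 + 16 + 4 + 12 + ? = 65, so (2,5) = 25.
Column 4 must total 65; the given cells sum to 42, so (3,4) = 23.
From column 5, 65 − (14 + 25 + 17 + 3) gives (3,5) = 6.

6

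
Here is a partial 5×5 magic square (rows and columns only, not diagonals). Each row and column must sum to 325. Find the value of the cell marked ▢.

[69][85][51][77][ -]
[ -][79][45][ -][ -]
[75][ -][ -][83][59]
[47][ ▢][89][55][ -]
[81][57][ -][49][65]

63

Using row 1: 69 + 85 + 51 + 77 + ? → (1,5) = 325 − 282 = 43.
Row 5: 81 + 57 + 49 + 65 + ? = 325, so (5,3) = 73.
Column 1 needs 325; the known cells sum to 272, so (2,1) = 53.
The remaining cell in column 3 is (3,3) = 325 − 258 = 67.
Column 4 needs 325; the known cells sum to 264, so (2,4) = 61.
Using row 2: 53 + 79 + 45 + 61 + ? → (2,5) = 325 − 238 = 87.
Using row 3: 75 + 67 + 83 + 59 + ? → (3,2) = 325 − 284 = 41.
From column 2, 325 − (85 + 79 + 41 + 57) gives (4,2) = 63.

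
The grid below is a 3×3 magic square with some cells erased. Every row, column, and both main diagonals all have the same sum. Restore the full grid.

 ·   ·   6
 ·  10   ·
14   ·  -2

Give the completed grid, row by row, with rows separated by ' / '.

Anti-diagonal is already complete: 6 + 10 + 14 = 30, so that is the magic constant.
From row 3, 30 − (14 + (-2)) gives (3,2) = 18.
Column 2 must total 30; the given cells sum to 28, so (1,2) = 2.
The remaining cell in column 3 is (2,3) = 30 − 4 = 26.
Main diagonal must total 30; the given cells sum to 8, so (1,1) = 22.
Row 2: 10 + 26 + ? = 30, so (2,1) = -6.

22 2 6 / -6 10 26 / 14 18 -2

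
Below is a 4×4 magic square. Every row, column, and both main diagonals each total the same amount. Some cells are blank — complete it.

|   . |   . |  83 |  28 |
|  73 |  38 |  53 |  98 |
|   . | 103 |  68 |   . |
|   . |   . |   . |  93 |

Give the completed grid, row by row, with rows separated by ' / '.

63 88 83 28 / 73 38 53 98 / 48 103 68 43 / 78 33 58 93

Row 2 is already complete: 73 + 38 + 53 + 98 = 262, so that is the magic constant.
From column 3, 262 − (83 + 53 + 68) gives (4,3) = 58.
Column 4: 28 + 98 + 93 + ? = 262, so (3,4) = 43.
From main diagonal, 262 − (38 + 68 + 93) gives (1,1) = 63.
Anti-diagonal needs 262; the known cells sum to 184, so (4,1) = 78.
Row 1 needs 262; the known cells sum to 174, so (1,2) = 88.
Row 3 needs 262; the known cells sum to 214, so (3,1) = 48.
Row 4 must total 262; the given cells sum to 229, so (4,2) = 33.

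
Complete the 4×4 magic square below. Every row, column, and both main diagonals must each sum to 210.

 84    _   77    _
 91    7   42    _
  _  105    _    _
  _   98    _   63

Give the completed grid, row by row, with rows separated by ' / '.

84 0 77 49 / 91 7 42 70 / 21 105 56 28 / 14 98 35 63

From row 2, 210 − (91 + 7 + 42) gives (2,4) = 70.
Column 2: 7 + 105 + 98 + ? = 210, so (1,2) = 0.
From main diagonal, 210 − (84 + 7 + 63) gives (3,3) = 56.
Using row 1: 84 + 0 + 77 + ? → (1,4) = 210 − 161 = 49.
Using column 3: 77 + 42 + 56 + ? → (4,3) = 210 − 175 = 35.
From column 4, 210 − (49 + 70 + 63) gives (3,4) = 28.
From anti-diagonal, 210 − (49 + 42 + 105) gives (4,1) = 14.
Row 3 needs 210; the known cells sum to 189, so (3,1) = 21.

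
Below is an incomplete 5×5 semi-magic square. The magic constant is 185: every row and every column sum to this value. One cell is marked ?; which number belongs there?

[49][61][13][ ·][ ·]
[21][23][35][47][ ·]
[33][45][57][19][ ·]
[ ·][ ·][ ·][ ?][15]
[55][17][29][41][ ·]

Row 2 needs 185; the known cells sum to 126, so (2,5) = 59.
Using row 3: 33 + 45 + 57 + 19 + ? → (3,5) = 185 − 154 = 31.
From row 5, 185 − (55 + 17 + 29 + 41) gives (5,5) = 43.
Using column 1: 49 + 21 + 33 + 55 + ? → (4,1) = 185 − 158 = 27.
Column 2: 61 + 23 + 45 + 17 + ? = 185, so (4,2) = 39.
Using column 3: 13 + 35 + 57 + 29 + ? → (4,3) = 185 − 134 = 51.
Column 5: 59 + 31 + 15 + 43 + ? = 185, so (1,5) = 37.
The remaining cell in row 1 is (1,4) = 185 − 160 = 25.
Using row 4: 27 + 39 + 51 + 15 + ? → (4,4) = 185 − 132 = 53.

53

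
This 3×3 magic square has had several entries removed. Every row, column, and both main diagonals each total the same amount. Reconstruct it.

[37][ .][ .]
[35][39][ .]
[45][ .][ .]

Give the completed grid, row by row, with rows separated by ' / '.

Column 1 is already complete: 37 + 35 + 45 = 117, so that is the magic constant.
The remaining cell in row 2 is (2,3) = 117 − 74 = 43.
Main diagonal needs 117; the known cells sum to 76, so (3,3) = 41.
The remaining cell in anti-diagonal is (1,3) = 117 − 84 = 33.
Row 1: 37 + 33 + ? = 117, so (1,2) = 47.
Row 3: 45 + 41 + ? = 117, so (3,2) = 31.

37 47 33 / 35 39 43 / 45 31 41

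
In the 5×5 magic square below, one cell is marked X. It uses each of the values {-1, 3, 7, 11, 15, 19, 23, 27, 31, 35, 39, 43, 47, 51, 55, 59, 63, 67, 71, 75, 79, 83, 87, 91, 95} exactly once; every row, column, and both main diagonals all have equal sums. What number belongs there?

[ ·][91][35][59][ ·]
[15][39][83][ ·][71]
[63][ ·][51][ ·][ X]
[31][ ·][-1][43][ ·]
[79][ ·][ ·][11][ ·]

19

The 25 entries sum to 1175, so each line sums to 1175/5 = 235.
Using row 2: 15 + 39 + 83 + 71 + ? → (2,4) = 235 − 208 = 27.
Column 1 needs 235; the known cells sum to 188, so (1,1) = 47.
Column 3 must total 235; the given cells sum to 168, so (5,3) = 67.
Column 4 needs 235; the known cells sum to 140, so (3,4) = 95.
Using main diagonal: 47 + 39 + 51 + 43 + ? → (5,5) = 235 − 180 = 55.
Row 1 must total 235; the given cells sum to 232, so (1,5) = 3.
Row 5 must total 235; the given cells sum to 212, so (5,2) = 23.
The remaining cell in anti-diagonal is (4,2) = 235 − 160 = 75.
Using row 4: 31 + 75 + (-1) + 43 + ? → (4,5) = 235 − 148 = 87.
Using column 2: 91 + 39 + 75 + 23 + ? → (3,2) = 235 − 228 = 7.
Column 5 must total 235; the given cells sum to 216, so (3,5) = 19.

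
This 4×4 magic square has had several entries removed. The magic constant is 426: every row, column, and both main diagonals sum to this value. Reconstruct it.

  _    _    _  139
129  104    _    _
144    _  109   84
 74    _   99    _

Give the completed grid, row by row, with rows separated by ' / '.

79 114 94 139 / 129 104 124 69 / 144 89 109 84 / 74 119 99 134

Using row 3: 144 + 109 + 84 + ? → (3,2) = 426 − 337 = 89.
Using column 1: 129 + 144 + 74 + ? → (1,1) = 426 − 347 = 79.
From main diagonal, 426 − (79 + 104 + 109) gives (4,4) = 134.
Anti-diagonal needs 426; the known cells sum to 302, so (2,3) = 124.
From row 2, 426 − (129 + 104 + 124) gives (2,4) = 69.
Row 4: 74 + 99 + 134 + ? = 426, so (4,2) = 119.
Column 2: 104 + 89 + 119 + ? = 426, so (1,2) = 114.
Column 3 must total 426; the given cells sum to 332, so (1,3) = 94.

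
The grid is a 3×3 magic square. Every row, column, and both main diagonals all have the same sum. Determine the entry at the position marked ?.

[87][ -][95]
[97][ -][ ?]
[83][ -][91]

Column 1 is complete and sums to 267; that is the magic constant.
Row 1 must total 267; the given cells sum to 182, so (1,2) = 85.
Using row 3: 83 + 91 + ? → (3,2) = 267 − 174 = 93.
The remaining cell in column 2 is (2,2) = 267 − 178 = 89.
Column 3 must total 267; the given cells sum to 186, so (2,3) = 81.

81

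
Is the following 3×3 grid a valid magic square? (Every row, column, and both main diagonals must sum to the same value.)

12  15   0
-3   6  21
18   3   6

No — column 1 sums to 27 but column 2 sums to 24.

Row 1: 12 + 15 + 0 = 27.
Row 2: -3 + 6 + 21 = 24.
Row 3: 18 + 3 + 6 = 27.
Column 1: 12 + (-3) + 18 = 27.
Column 2: 15 + 6 + 3 = 24.
Column 3: 0 + 21 + 6 = 27.
Main diagonal: 12 + 6 + 6 = 24.
Anti-diagonal: 0 + 6 + 18 = 24.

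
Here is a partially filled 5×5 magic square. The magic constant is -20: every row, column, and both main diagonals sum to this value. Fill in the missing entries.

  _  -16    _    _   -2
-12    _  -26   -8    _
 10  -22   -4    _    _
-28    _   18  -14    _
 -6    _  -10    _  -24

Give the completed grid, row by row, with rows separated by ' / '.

From column 1, -20 − (-12 + 10 + (-28) + (-6)) gives (1,1) = 16.
The remaining cell in column 3 is (1,3) = -20 − (-22) = 2.
Main diagonal: 16 + (-4) + (-14) + (-24) + ? = -20, so (2,2) = 6.
Anti-diagonal: -2 + (-8) + (-4) + (-6) + ? = -20, so (4,2) = 0.
Row 1 must total -20; the given cells sum to 0, so (1,4) = -20.
Using row 2: -12 + 6 + (-26) + (-8) + ? → (2,5) = -20 − (-40) = 20.
Row 4: -28 + 0 + 18 + (-14) + ? = -20, so (4,5) = 4.
Column 2: -16 + 6 + (-22) + 0 + ? = -20, so (5,2) = 12.
Column 5 must total -20; the given cells sum to -2, so (3,5) = -18.
Row 3 must total -20; the given cells sum to -34, so (3,4) = 14.
From row 5, -20 − (-6 + 12 + (-10) + (-24)) gives (5,4) = 8.

16 -16 2 -20 -2 / -12 6 -26 -8 20 / 10 -22 -4 14 -18 / -28 0 18 -14 4 / -6 12 -10 8 -24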